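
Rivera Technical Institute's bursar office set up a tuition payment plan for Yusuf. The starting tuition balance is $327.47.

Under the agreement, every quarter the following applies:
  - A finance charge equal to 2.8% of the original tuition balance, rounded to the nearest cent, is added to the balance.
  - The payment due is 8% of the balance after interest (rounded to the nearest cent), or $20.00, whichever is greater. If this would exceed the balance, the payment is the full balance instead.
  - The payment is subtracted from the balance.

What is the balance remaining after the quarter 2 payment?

Quarter 1: $327.47 +$9.17 interest = $336.64; pay $26.93 → $309.71
Quarter 2: $309.71 +$9.17 interest = $318.88; pay $25.51 → $293.37

$293.37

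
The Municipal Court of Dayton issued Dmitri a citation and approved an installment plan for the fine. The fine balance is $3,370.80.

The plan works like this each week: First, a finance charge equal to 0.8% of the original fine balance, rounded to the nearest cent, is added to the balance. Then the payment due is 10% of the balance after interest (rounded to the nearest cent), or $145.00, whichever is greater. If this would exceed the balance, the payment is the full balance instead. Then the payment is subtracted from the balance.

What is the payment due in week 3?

$280.34

Week 1: opening $3,370.80; interest $26.97 → $3,397.77; payment $339.78; balance $3,057.99
Week 2: opening $3,057.99; interest $26.97 → $3,084.96; payment $308.50; balance $2,776.46
Week 3: opening $2,776.46; interest $26.97 → $2,803.43; payment $280.34; balance $2,523.09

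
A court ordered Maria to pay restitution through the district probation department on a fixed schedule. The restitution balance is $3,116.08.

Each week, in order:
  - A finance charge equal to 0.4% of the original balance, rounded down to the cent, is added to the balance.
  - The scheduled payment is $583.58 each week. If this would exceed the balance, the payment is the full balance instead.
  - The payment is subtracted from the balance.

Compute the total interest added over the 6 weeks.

Week 1: opening $3,116.08; interest $12.46 → $3,128.54; payment $583.58; balance $2,544.96
Week 2: opening $2,544.96; interest $12.46 → $2,557.42; payment $583.58; balance $1,973.84
Week 3: opening $1,973.84; interest $12.46 → $1,986.30; payment $583.58; balance $1,402.72
Week 4: opening $1,402.72; interest $12.46 → $1,415.18; payment $583.58; balance $831.60
Week 5: opening $831.60; interest $12.46 → $844.06; payment $583.58; balance $260.48
Week 6: opening $260.48; interest $12.46 → $272.94; payment $272.94; balance $0.00
Total interest: $12.46 + $12.46 + $12.46 + $12.46 + $12.46 + $12.46 = $74.76

$74.76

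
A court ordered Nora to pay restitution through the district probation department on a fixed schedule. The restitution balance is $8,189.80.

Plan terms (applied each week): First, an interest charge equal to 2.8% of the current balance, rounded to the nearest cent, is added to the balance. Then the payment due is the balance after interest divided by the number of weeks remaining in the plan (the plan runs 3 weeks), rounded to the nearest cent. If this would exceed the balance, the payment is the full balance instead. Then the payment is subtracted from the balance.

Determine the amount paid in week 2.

$2,884.95

Week 1: opening $8,189.80; interest $229.31 → $8,419.11; payment $2,806.37; balance $5,612.74
Week 2: opening $5,612.74; interest $157.16 → $5,769.90; payment $2,884.95; balance $2,884.95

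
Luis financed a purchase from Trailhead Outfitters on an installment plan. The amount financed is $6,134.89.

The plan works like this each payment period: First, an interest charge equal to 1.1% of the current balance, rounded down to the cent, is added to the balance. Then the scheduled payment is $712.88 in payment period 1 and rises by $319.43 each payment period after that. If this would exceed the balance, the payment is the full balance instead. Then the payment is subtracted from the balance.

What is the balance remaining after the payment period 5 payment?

$0.00

# | Opening | Interest | Payment | End bal
1 | $6,134.89 | $67.48 | $712.88 | $5,489.49
2 | $5,489.49 | $60.38 | $1,032.31 | $4,517.56
3 | $4,517.56 | $49.69 | $1,351.74 | $3,215.51
4 | $3,215.51 | $35.37 | $1,671.17 | $1,579.71
5 | $1,579.71 | $17.37 | $1,597.08 | $0.00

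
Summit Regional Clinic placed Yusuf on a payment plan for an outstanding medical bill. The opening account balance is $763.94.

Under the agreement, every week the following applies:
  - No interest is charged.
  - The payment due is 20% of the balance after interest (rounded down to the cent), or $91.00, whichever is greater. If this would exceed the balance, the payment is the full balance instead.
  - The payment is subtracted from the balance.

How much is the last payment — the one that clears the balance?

$27.15

Week 1: opening $763.94; payment $152.78; balance $611.16
Week 2: opening $611.16; payment $122.23; balance $488.93
Week 3: opening $488.93; payment $97.78; balance $391.15
Week 4: opening $391.15; payment $91.00; balance $300.15
Week 5: opening $300.15; payment $91.00; balance $209.15
Week 6: opening $209.15; payment $91.00; balance $118.15
Week 7: opening $118.15; payment $91.00; balance $27.15
Week 8: opening $27.15; payment $27.15; balance $0.00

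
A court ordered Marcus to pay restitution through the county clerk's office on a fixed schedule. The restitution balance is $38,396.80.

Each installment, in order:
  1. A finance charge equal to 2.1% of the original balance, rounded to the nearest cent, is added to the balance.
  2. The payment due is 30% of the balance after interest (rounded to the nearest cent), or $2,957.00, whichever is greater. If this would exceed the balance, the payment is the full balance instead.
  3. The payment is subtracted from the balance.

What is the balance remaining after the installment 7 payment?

$3,717.23

Installment 1: opening $38,396.80; interest $806.33 → $39,203.13; payment $11,760.94; balance $27,442.19
Installment 2: opening $27,442.19; interest $806.33 → $28,248.52; payment $8,474.56; balance $19,773.96
Installment 3: opening $19,773.96; interest $806.33 → $20,580.29; payment $6,174.09; balance $14,406.20
Installment 4: opening $14,406.20; interest $806.33 → $15,212.53; payment $4,563.76; balance $10,648.77
Installment 5: opening $10,648.77; interest $806.33 → $11,455.10; payment $3,436.53; balance $8,018.57
Installment 6: opening $8,018.57; interest $806.33 → $8,824.90; payment $2,957.00; balance $5,867.90
Installment 7: opening $5,867.90; interest $806.33 → $6,674.23; payment $2,957.00; balance $3,717.23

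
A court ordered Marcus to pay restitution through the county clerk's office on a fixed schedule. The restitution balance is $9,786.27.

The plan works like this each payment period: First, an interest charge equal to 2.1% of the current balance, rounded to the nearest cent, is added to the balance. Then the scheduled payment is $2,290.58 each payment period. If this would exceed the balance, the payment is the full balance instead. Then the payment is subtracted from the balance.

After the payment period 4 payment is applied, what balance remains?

Payment period 1: opening $9,786.27; interest $205.51 → $9,991.78; payment $2,290.58; balance $7,701.20
Payment period 2: opening $7,701.20; interest $161.73 → $7,862.93; payment $2,290.58; balance $5,572.35
Payment period 3: opening $5,572.35; interest $117.02 → $5,689.37; payment $2,290.58; balance $3,398.79
Payment period 4: opening $3,398.79; interest $71.37 → $3,470.16; payment $2,290.58; balance $1,179.58

$1,179.58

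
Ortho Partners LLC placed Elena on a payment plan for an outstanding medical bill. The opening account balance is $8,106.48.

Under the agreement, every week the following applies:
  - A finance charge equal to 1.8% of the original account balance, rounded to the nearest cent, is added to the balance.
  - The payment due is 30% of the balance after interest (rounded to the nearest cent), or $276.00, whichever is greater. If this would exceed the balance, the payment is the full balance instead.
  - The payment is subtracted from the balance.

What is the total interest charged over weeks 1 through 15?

Week 1: opening $8,106.48; interest $145.92 → $8,252.40; payment $2,475.72; balance $5,776.68
Week 2: opening $5,776.68; interest $145.92 → $5,922.60; payment $1,776.78; balance $4,145.82
Week 3: opening $4,145.82; interest $145.92 → $4,291.74; payment $1,287.52; balance $3,004.22
Week 4: opening $3,004.22; interest $145.92 → $3,150.14; payment $945.04; balance $2,205.10
Week 5: opening $2,205.10; interest $145.92 → $2,351.02; payment $705.31; balance $1,645.71
Week 6: opening $1,645.71; interest $145.92 → $1,791.63; payment $537.49; balance $1,254.14
Week 7: opening $1,254.14; interest $145.92 → $1,400.06; payment $420.02; balance $980.04
Week 8: opening $980.04; interest $145.92 → $1,125.96; payment $337.79; balance $788.17
Week 9: opening $788.17; interest $145.92 → $934.09; payment $280.23; balance $653.86
Week 10: opening $653.86; interest $145.92 → $799.78; payment $276.00; balance $523.78
Week 11: opening $523.78; interest $145.92 → $669.70; payment $276.00; balance $393.70
Week 12: opening $393.70; interest $145.92 → $539.62; payment $276.00; balance $263.62
Week 13: opening $263.62; interest $145.92 → $409.54; payment $276.00; balance $133.54
Week 14: opening $133.54; interest $145.92 → $279.46; payment $276.00; balance $3.46
Week 15: opening $3.46; interest $145.92 → $149.38; payment $149.38; balance $0.00
Total interest: $145.92 + $145.92 + $145.92 + $145.92 + $145.92 + $145.92 + $145.92 + $145.92 + $145.92 + $145.92 + $145.92 + $145.92 + $145.92 + $145.92 + $145.92 = $2,188.80

$2,188.80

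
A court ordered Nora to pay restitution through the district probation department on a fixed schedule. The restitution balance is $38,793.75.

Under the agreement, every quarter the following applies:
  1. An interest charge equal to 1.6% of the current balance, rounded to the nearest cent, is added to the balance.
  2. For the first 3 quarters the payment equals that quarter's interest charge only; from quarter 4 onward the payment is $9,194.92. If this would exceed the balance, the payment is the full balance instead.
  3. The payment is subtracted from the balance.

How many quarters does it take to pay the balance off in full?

8

Quarter 1: $38,793.75 +$620.70 interest = $39,414.45; pay $620.70 → $38,793.75
Quarter 2: $38,793.75 +$620.70 interest = $39,414.45; pay $620.70 → $38,793.75
Quarter 3: $38,793.75 +$620.70 interest = $39,414.45; pay $620.70 → $38,793.75
Quarter 4: $38,793.75 +$620.70 interest = $39,414.45; pay $9,194.92 → $30,219.53
Quarter 5: $30,219.53 +$483.51 interest = $30,703.04; pay $9,194.92 → $21,508.12
Quarter 6: $21,508.12 +$344.13 interest = $21,852.25; pay $9,194.92 → $12,657.33
Quarter 7: $12,657.33 +$202.52 interest = $12,859.85; pay $9,194.92 → $3,664.93
Quarter 8: $3,664.93 +$58.64 interest = $3,723.57; pay $3,723.57 → $0.00
Balance reaches $0.00 in quarter 8.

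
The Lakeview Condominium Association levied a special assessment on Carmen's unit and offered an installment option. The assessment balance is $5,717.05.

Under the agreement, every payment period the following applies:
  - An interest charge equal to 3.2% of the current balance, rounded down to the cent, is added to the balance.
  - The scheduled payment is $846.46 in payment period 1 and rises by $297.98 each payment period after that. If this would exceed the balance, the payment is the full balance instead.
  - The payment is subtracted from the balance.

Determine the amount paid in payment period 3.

Payment period 1: $5,717.05 +$182.94 interest = $5,899.99; pay $846.46 → $5,053.53
Payment period 2: $5,053.53 +$161.71 interest = $5,215.24; pay $1,144.44 → $4,070.80
Payment period 3: $4,070.80 +$130.26 interest = $4,201.06; pay $1,442.42 → $2,758.64

$1,442.42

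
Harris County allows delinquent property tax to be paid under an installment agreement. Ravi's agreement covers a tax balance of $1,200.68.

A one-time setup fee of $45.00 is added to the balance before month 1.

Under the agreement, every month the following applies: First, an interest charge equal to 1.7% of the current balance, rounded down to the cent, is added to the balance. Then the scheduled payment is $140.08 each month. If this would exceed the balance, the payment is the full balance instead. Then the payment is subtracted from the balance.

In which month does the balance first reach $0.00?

10

Month 1: opening $1,245.68; interest $21.17 → $1,266.85; payment $140.08; balance $1,126.77
Month 2: opening $1,126.77; interest $19.15 → $1,145.92; payment $140.08; balance $1,005.84
Month 3: opening $1,005.84; interest $17.09 → $1,022.93; payment $140.08; balance $882.85
Month 4: opening $882.85; interest $15.00 → $897.85; payment $140.08; balance $757.77
Month 5: opening $757.77; interest $12.88 → $770.65; payment $140.08; balance $630.57
Month 6: opening $630.57; interest $10.71 → $641.28; payment $140.08; balance $501.20
Month 7: opening $501.20; interest $8.52 → $509.72; payment $140.08; balance $369.64
Month 8: opening $369.64; interest $6.28 → $375.92; payment $140.08; balance $235.84
Month 9: opening $235.84; interest $4.00 → $239.84; payment $140.08; balance $99.76
Month 10: opening $99.76; interest $1.69 → $101.45; payment $101.45; balance $0.00
Balance reaches $0.00 in month 10.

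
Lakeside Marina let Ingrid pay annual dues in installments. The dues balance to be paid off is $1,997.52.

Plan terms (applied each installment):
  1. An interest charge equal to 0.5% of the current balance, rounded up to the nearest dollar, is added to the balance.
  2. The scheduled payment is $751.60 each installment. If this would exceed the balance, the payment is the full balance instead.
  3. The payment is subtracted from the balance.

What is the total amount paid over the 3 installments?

$2,017.52

# | Opening | Interest | Payment | End bal
1 | $1,997.52 | $10.00 | $751.60 | $1,255.92
2 | $1,255.92 | $7.00 | $751.60 | $511.32
3 | $511.32 | $3.00 | $514.32 | $0.00
Total paid: $2,017.52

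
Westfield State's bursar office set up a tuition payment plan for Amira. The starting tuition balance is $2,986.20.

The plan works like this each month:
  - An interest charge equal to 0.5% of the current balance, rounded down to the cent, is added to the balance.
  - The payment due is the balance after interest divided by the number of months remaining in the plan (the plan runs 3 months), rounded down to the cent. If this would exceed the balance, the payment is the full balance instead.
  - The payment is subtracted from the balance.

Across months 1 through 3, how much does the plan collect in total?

Month 1: opening $2,986.20; interest $14.93 → $3,001.13; payment $1,000.37; balance $2,000.76
Month 2: opening $2,000.76; interest $10.00 → $2,010.76; payment $1,005.38; balance $1,005.38
Month 3: opening $1,005.38; interest $5.02 → $1,010.40; payment $1,010.40; balance $0.00
Total paid: $3,016.15

$3,016.15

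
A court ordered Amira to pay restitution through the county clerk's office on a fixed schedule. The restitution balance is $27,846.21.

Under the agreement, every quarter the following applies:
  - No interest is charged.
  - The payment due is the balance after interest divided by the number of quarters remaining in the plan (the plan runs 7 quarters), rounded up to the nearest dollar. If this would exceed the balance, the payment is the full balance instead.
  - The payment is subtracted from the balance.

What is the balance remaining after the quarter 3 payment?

Quarter 1: $27,846.21 − $3,979.00 → $23,867.21
Quarter 2: $23,867.21 − $3,978.00 → $19,889.21
Quarter 3: $19,889.21 − $3,978.00 → $15,911.21

$15,911.21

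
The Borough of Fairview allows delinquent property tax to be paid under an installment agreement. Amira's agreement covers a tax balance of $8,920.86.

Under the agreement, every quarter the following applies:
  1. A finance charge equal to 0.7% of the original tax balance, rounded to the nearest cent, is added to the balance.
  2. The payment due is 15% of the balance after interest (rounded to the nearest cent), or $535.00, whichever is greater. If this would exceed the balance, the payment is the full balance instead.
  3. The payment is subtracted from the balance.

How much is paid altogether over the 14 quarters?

Quarter 1: $8,920.86 +$62.45 interest = $8,983.31; pay $1,347.50 → $7,635.81
Quarter 2: $7,635.81 +$62.45 interest = $7,698.26; pay $1,154.74 → $6,543.52
Quarter 3: $6,543.52 +$62.45 interest = $6,605.97; pay $990.90 → $5,615.07
Quarter 4: $5,615.07 +$62.45 interest = $5,677.52; pay $851.63 → $4,825.89
Quarter 5: $4,825.89 +$62.45 interest = $4,888.34; pay $733.25 → $4,155.09
Quarter 6: $4,155.09 +$62.45 interest = $4,217.54; pay $632.63 → $3,584.91
Quarter 7: $3,584.91 +$62.45 interest = $3,647.36; pay $547.10 → $3,100.26
Quarter 8: $3,100.26 +$62.45 interest = $3,162.71; pay $535.00 → $2,627.71
Quarter 9: $2,627.71 +$62.45 interest = $2,690.16; pay $535.00 → $2,155.16
Quarter 10: $2,155.16 +$62.45 interest = $2,217.61; pay $535.00 → $1,682.61
Quarter 11: $1,682.61 +$62.45 interest = $1,745.06; pay $535.00 → $1,210.06
Quarter 12: $1,210.06 +$62.45 interest = $1,272.51; pay $535.00 → $737.51
Quarter 13: $737.51 +$62.45 interest = $799.96; pay $535.00 → $264.96
Quarter 14: $264.96 +$62.45 interest = $327.41; pay $327.41 → $0.00
Total paid: $9,795.16

$9,795.16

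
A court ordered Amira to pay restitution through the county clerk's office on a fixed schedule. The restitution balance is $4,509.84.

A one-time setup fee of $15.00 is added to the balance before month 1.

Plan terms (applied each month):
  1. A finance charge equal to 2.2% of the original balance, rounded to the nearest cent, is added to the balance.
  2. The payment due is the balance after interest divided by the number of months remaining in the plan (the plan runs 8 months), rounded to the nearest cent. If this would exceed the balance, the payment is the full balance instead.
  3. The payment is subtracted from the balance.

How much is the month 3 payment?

$608.72

# | Opening | Interest | Payment | End bal
1 | $4,524.84 | $99.22 | $578.01 | $4,046.05
2 | $4,046.05 | $99.22 | $592.18 | $3,553.09
3 | $3,553.09 | $99.22 | $608.72 | $3,043.59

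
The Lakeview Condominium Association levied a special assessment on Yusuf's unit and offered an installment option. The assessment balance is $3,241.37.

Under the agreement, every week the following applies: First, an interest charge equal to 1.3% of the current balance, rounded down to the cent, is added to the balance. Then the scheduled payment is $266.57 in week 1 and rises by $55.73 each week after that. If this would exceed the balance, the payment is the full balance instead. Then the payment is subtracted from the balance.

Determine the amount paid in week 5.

$489.49

# | Opening | Interest | Payment | End bal
1 | $3,241.37 | $42.13 | $266.57 | $3,016.93
2 | $3,016.93 | $39.22 | $322.30 | $2,733.85
3 | $2,733.85 | $35.54 | $378.03 | $2,391.36
4 | $2,391.36 | $31.08 | $433.76 | $1,988.68
5 | $1,988.68 | $25.85 | $489.49 | $1,525.04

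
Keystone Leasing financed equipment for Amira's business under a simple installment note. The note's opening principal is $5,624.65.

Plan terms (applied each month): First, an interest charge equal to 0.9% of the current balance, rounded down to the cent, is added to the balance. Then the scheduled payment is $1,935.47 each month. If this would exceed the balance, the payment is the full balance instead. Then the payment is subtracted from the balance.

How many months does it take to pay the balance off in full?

3

Month 1: $5,624.65 +$50.62 interest = $5,675.27; pay $1,935.47 → $3,739.80
Month 2: $3,739.80 +$33.65 interest = $3,773.45; pay $1,935.47 → $1,837.98
Month 3: $1,837.98 +$16.54 interest = $1,854.52; pay $1,854.52 → $0.00
Balance reaches $0.00 in month 3.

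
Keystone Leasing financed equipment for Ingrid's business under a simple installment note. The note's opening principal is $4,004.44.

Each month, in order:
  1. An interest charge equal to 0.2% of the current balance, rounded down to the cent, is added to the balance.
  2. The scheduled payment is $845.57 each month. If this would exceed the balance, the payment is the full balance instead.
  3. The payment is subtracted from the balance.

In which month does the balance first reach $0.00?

5

Month 1: $4,004.44 +$8.00 interest = $4,012.44; pay $845.57 → $3,166.87
Month 2: $3,166.87 +$6.33 interest = $3,173.20; pay $845.57 → $2,327.63
Month 3: $2,327.63 +$4.65 interest = $2,332.28; pay $845.57 → $1,486.71
Month 4: $1,486.71 +$2.97 interest = $1,489.68; pay $845.57 → $644.11
Month 5: $644.11 +$1.28 interest = $645.39; pay $645.39 → $0.00
Balance reaches $0.00 in month 5.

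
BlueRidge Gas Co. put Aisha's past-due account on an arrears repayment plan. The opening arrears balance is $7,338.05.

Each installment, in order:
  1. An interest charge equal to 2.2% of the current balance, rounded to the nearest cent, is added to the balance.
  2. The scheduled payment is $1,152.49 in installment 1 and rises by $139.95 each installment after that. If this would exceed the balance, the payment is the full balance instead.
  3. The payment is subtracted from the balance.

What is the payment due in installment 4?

# | Opening | Interest | Payment | End bal
1 | $7,338.05 | $161.44 | $1,152.49 | $6,347.00
2 | $6,347.00 | $139.63 | $1,292.44 | $5,194.19
3 | $5,194.19 | $114.27 | $1,432.39 | $3,876.07
4 | $3,876.07 | $85.27 | $1,572.34 | $2,389.00

$1,572.34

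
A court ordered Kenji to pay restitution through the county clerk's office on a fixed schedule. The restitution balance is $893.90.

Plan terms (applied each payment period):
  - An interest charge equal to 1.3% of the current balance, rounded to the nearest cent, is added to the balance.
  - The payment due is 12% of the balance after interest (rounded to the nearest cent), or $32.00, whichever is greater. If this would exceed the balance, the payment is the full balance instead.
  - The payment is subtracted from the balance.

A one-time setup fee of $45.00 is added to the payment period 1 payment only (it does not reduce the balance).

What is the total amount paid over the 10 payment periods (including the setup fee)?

Payment period 1: $893.90 +$11.62 interest = $905.52; pay $108.66 (+ $45.00 fee) → $796.86
Payment period 2: $796.86 +$10.36 interest = $807.22; pay $96.87 → $710.35
Payment period 3: $710.35 +$9.23 interest = $719.58; pay $86.35 → $633.23
Payment period 4: $633.23 +$8.23 interest = $641.46; pay $76.98 → $564.48
Payment period 5: $564.48 +$7.34 interest = $571.82; pay $68.62 → $503.20
Payment period 6: $503.20 +$6.54 interest = $509.74; pay $61.17 → $448.57
Payment period 7: $448.57 +$5.83 interest = $454.40; pay $54.53 → $399.87
Payment period 8: $399.87 +$5.20 interest = $405.07; pay $48.61 → $356.46
Payment period 9: $356.46 +$4.63 interest = $361.09; pay $43.33 → $317.76
Payment period 10: $317.76 +$4.13 interest = $321.89; pay $38.63 → $283.26
Total paid: $728.75

$728.75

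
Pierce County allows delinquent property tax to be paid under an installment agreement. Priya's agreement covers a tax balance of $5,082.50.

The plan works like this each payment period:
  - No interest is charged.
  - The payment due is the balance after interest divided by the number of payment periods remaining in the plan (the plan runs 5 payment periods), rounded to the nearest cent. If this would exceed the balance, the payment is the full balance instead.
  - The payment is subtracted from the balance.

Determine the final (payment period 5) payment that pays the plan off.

# | Opening | Payment | End bal
1 | $5,082.50 | $1,016.50 | $4,066.00
2 | $4,066.00 | $1,016.50 | $3,049.50
3 | $3,049.50 | $1,016.50 | $2,033.00
4 | $2,033.00 | $1,016.50 | $1,016.50
5 | $1,016.50 | $1,016.50 | $0.00

$1,016.50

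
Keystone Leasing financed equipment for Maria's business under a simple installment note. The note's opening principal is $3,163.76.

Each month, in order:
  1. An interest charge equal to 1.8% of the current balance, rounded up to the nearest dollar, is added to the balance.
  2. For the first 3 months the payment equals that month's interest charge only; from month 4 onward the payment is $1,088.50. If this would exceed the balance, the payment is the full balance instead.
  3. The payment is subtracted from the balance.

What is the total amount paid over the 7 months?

# | Opening | Interest | Payment | End bal
1 | $3,163.76 | $57.00 | $57.00 | $3,163.76
2 | $3,163.76 | $57.00 | $57.00 | $3,163.76
3 | $3,163.76 | $57.00 | $57.00 | $3,163.76
4 | $3,163.76 | $57.00 | $1,088.50 | $2,132.26
5 | $2,132.26 | $39.00 | $1,088.50 | $1,082.76
6 | $1,082.76 | $20.00 | $1,088.50 | $14.26
7 | $14.26 | $1.00 | $15.26 | $0.00
Total paid: $3,451.76

$3,451.76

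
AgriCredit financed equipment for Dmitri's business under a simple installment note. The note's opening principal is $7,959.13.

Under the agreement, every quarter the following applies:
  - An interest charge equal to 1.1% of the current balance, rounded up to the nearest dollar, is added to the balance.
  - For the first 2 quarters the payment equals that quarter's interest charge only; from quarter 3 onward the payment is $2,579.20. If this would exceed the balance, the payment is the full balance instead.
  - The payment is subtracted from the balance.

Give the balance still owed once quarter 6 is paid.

$0.00

Quarter 1: $7,959.13 +$88.00 interest = $8,047.13; pay $88.00 → $7,959.13
Quarter 2: $7,959.13 +$88.00 interest = $8,047.13; pay $88.00 → $7,959.13
Quarter 3: $7,959.13 +$88.00 interest = $8,047.13; pay $2,579.20 → $5,467.93
Quarter 4: $5,467.93 +$61.00 interest = $5,528.93; pay $2,579.20 → $2,949.73
Quarter 5: $2,949.73 +$33.00 interest = $2,982.73; pay $2,579.20 → $403.53
Quarter 6: $403.53 +$5.00 interest = $408.53; pay $408.53 → $0.00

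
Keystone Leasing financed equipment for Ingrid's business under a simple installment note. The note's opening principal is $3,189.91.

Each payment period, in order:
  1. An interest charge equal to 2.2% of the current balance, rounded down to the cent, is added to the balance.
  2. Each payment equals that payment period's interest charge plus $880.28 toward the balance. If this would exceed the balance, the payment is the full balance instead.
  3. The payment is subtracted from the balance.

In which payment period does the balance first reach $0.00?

4

Payment period 1: opening $3,189.91; interest $70.17 → $3,260.08; payment $950.45; balance $2,309.63
Payment period 2: opening $2,309.63; interest $50.81 → $2,360.44; payment $931.09; balance $1,429.35
Payment period 3: opening $1,429.35; interest $31.44 → $1,460.79; payment $911.72; balance $549.07
Payment period 4: opening $549.07; interest $12.07 → $561.14; payment $561.14; balance $0.00
Balance reaches $0.00 in payment period 4.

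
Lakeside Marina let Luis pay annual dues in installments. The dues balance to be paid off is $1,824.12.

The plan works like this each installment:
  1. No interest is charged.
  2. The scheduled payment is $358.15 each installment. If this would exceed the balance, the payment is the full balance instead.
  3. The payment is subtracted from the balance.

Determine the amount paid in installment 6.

Installment 1: $1,824.12 − $358.15 → $1,465.97
Installment 2: $1,465.97 − $358.15 → $1,107.82
Installment 3: $1,107.82 − $358.15 → $749.67
Installment 4: $749.67 − $358.15 → $391.52
Installment 5: $391.52 − $358.15 → $33.37
Installment 6: $33.37 − $33.37 → $0.00

$33.37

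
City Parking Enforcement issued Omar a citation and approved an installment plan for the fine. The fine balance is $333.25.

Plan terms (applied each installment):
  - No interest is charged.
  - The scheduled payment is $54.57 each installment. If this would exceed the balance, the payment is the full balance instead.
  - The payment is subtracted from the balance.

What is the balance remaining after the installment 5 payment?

$60.40

# | Opening | Payment | End bal
1 | $333.25 | $54.57 | $278.68
2 | $278.68 | $54.57 | $224.11
3 | $224.11 | $54.57 | $169.54
4 | $169.54 | $54.57 | $114.97
5 | $114.97 | $54.57 | $60.40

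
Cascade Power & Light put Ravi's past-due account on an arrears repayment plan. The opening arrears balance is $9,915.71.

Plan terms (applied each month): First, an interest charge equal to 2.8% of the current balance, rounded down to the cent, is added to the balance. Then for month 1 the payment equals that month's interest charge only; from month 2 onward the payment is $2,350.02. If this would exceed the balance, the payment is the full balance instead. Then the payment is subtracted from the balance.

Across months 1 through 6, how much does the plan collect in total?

Month 1: opening $9,915.71; interest $277.63 → $10,193.34; payment $277.63; balance $9,915.71
Month 2: opening $9,915.71; interest $277.63 → $10,193.34; payment $2,350.02; balance $7,843.32
Month 3: opening $7,843.32; interest $219.61 → $8,062.93; payment $2,350.02; balance $5,712.91
Month 4: opening $5,712.91; interest $159.96 → $5,872.87; payment $2,350.02; balance $3,522.85
Month 5: opening $3,522.85; interest $98.63 → $3,621.48; payment $2,350.02; balance $1,271.46
Month 6: opening $1,271.46; interest $35.60 → $1,307.06; payment $1,307.06; balance $0.00
Total paid: $10,984.77

$10,984.77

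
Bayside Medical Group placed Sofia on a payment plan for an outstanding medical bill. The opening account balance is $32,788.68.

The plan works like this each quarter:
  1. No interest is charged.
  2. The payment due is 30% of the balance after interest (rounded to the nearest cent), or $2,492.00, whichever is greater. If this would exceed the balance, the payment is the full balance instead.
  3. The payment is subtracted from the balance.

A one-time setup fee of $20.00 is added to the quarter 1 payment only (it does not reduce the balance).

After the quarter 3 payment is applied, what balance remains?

# | Opening | Payment | Fee | End bal
1 | $32,788.68 | $9,836.60 | $20.00 | $22,952.08
2 | $22,952.08 | $6,885.62 | — | $16,066.46
3 | $16,066.46 | $4,819.94 | — | $11,246.52

$11,246.52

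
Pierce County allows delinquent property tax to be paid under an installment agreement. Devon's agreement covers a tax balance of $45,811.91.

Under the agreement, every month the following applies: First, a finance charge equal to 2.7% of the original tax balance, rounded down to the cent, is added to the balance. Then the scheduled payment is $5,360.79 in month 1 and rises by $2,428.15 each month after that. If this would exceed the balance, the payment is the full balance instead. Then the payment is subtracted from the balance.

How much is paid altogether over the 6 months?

Month 1: opening $45,811.91; interest $1,236.92 → $47,048.83; payment $5,360.79; balance $41,688.04
Month 2: opening $41,688.04; interest $1,236.92 → $42,924.96; payment $7,788.94; balance $35,136.02
Month 3: opening $35,136.02; interest $1,236.92 → $36,372.94; payment $10,217.09; balance $26,155.85
Month 4: opening $26,155.85; interest $1,236.92 → $27,392.77; payment $12,645.24; balance $14,747.53
Month 5: opening $14,747.53; interest $1,236.92 → $15,984.45; payment $15,073.39; balance $911.06
Month 6: opening $911.06; interest $1,236.92 → $2,147.98; payment $2,147.98; balance $0.00
Total paid: $53,233.43

$53,233.43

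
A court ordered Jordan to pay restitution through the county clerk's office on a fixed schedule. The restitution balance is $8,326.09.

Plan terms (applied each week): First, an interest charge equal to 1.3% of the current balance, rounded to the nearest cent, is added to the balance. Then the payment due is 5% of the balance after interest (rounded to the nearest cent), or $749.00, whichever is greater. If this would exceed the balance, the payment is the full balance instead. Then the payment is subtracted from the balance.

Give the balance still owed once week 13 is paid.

Week 1: $8,326.09 +$108.24 interest = $8,434.33; pay $749.00 → $7,685.33
Week 2: $7,685.33 +$99.91 interest = $7,785.24; pay $749.00 → $7,036.24
Week 3: $7,036.24 +$91.47 interest = $7,127.71; pay $749.00 → $6,378.71
Week 4: $6,378.71 +$82.92 interest = $6,461.63; pay $749.00 → $5,712.63
Week 5: $5,712.63 +$74.26 interest = $5,786.89; pay $749.00 → $5,037.89
Week 6: $5,037.89 +$65.49 interest = $5,103.38; pay $749.00 → $4,354.38
Week 7: $4,354.38 +$56.61 interest = $4,410.99; pay $749.00 → $3,661.99
Week 8: $3,661.99 +$47.61 interest = $3,709.60; pay $749.00 → $2,960.60
Week 9: $2,960.60 +$38.49 interest = $2,999.09; pay $749.00 → $2,250.09
Week 10: $2,250.09 +$29.25 interest = $2,279.34; pay $749.00 → $1,530.34
Week 11: $1,530.34 +$19.89 interest = $1,550.23; pay $749.00 → $801.23
Week 12: $801.23 +$10.42 interest = $811.65; pay $749.00 → $62.65
Week 13: $62.65 +$0.81 interest = $63.46; pay $63.46 → $0.00

$0.00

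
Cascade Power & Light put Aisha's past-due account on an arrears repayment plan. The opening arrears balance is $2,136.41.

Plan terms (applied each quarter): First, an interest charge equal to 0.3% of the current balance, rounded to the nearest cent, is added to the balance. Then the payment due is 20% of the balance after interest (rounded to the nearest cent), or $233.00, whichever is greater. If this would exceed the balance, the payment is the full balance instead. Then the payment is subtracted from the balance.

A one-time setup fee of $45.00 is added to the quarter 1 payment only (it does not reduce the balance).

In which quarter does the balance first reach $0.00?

8

Quarter 1: $2,136.41 +$6.41 interest = $2,142.82; pay $428.56 (+ $45.00 fee) → $1,714.26
Quarter 2: $1,714.26 +$5.14 interest = $1,719.40; pay $343.88 → $1,375.52
Quarter 3: $1,375.52 +$4.13 interest = $1,379.65; pay $275.93 → $1,103.72
Quarter 4: $1,103.72 +$3.31 interest = $1,107.03; pay $233.00 → $874.03
Quarter 5: $874.03 +$2.62 interest = $876.65; pay $233.00 → $643.65
Quarter 6: $643.65 +$1.93 interest = $645.58; pay $233.00 → $412.58
Quarter 7: $412.58 +$1.24 interest = $413.82; pay $233.00 → $180.82
Quarter 8: $180.82 +$0.54 interest = $181.36; pay $181.36 → $0.00
Balance reaches $0.00 in quarter 8.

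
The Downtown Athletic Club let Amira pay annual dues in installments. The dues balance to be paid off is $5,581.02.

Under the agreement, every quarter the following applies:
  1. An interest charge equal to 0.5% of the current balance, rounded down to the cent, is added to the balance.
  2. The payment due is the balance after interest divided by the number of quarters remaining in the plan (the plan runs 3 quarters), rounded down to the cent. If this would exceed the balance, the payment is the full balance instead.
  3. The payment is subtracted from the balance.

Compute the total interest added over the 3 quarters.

# | Opening | Interest | Payment | End bal
1 | $5,581.02 | $27.90 | $1,869.64 | $3,739.28
2 | $3,739.28 | $18.69 | $1,878.98 | $1,878.99
3 | $1,878.99 | $9.39 | $1,888.38 | $0.00
Total interest: $27.90 + $18.69 + $9.39 = $55.98

$55.98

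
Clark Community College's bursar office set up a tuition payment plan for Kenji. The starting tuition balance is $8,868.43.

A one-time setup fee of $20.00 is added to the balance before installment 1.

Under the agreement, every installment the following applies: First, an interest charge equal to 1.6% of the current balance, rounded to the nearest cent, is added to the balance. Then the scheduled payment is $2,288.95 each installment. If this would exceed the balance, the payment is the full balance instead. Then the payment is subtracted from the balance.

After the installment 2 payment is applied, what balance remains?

$4,560.61

Installment 1: opening $8,888.43; interest $142.21 → $9,030.64; payment $2,288.95; balance $6,741.69
Installment 2: opening $6,741.69; interest $107.87 → $6,849.56; payment $2,288.95; balance $4,560.61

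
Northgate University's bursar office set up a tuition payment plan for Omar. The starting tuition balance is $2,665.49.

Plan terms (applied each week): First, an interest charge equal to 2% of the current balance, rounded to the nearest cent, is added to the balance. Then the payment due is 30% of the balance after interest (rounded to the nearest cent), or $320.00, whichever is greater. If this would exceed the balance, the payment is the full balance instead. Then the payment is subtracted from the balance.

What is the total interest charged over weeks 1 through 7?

$159.61

Week 1: $2,665.49 +$53.31 interest = $2,718.80; pay $815.64 → $1,903.16
Week 2: $1,903.16 +$38.06 interest = $1,941.22; pay $582.37 → $1,358.85
Week 3: $1,358.85 +$27.18 interest = $1,386.03; pay $415.81 → $970.22
Week 4: $970.22 +$19.40 interest = $989.62; pay $320.00 → $669.62
Week 5: $669.62 +$13.39 interest = $683.01; pay $320.00 → $363.01
Week 6: $363.01 +$7.26 interest = $370.27; pay $320.00 → $50.27
Week 7: $50.27 +$1.01 interest = $51.28; pay $51.28 → $0.00
Total interest: $53.31 + $38.06 + $27.18 + $19.40 + $13.39 + $7.26 + $1.01 = $159.61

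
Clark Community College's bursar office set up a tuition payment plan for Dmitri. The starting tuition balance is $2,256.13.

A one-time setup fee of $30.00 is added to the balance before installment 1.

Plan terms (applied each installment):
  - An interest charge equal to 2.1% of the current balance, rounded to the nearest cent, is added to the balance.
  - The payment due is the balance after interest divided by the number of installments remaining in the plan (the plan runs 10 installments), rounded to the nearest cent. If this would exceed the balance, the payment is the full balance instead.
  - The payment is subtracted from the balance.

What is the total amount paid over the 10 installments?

Installment 1: $2,286.13 +$48.01 interest = $2,334.14; pay $233.41 → $2,100.73
Installment 2: $2,100.73 +$44.12 interest = $2,144.85; pay $238.32 → $1,906.53
Installment 3: $1,906.53 +$40.04 interest = $1,946.57; pay $243.32 → $1,703.25
Installment 4: $1,703.25 +$35.77 interest = $1,739.02; pay $248.43 → $1,490.59
Installment 5: $1,490.59 +$31.30 interest = $1,521.89; pay $253.65 → $1,268.24
Installment 6: $1,268.24 +$26.63 interest = $1,294.87; pay $258.97 → $1,035.90
Installment 7: $1,035.90 +$21.75 interest = $1,057.65; pay $264.41 → $793.24
Installment 8: $793.24 +$16.66 interest = $809.90; pay $269.97 → $539.93
Installment 9: $539.93 +$11.34 interest = $551.27; pay $275.64 → $275.63
Installment 10: $275.63 +$5.79 interest = $281.42; pay $281.42 → $0.00
Total paid: $2,567.54

$2,567.54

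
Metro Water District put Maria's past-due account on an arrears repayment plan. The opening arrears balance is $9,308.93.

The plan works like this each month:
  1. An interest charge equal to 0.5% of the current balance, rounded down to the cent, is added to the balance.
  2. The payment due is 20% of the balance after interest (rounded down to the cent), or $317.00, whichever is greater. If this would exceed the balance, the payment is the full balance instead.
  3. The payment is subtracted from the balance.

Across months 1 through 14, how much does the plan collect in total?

Month 1: opening $9,308.93; interest $46.54 → $9,355.47; payment $1,871.09; balance $7,484.38
Month 2: opening $7,484.38; interest $37.42 → $7,521.80; payment $1,504.36; balance $6,017.44
Month 3: opening $6,017.44; interest $30.08 → $6,047.52; payment $1,209.50; balance $4,838.02
Month 4: opening $4,838.02; interest $24.19 → $4,862.21; payment $972.44; balance $3,889.77
Month 5: opening $3,889.77; interest $19.44 → $3,909.21; payment $781.84; balance $3,127.37
Month 6: opening $3,127.37; interest $15.63 → $3,143.00; payment $628.60; balance $2,514.40
Month 7: opening $2,514.40; interest $12.57 → $2,526.97; payment $505.39; balance $2,021.58
Month 8: opening $2,021.58; interest $10.10 → $2,031.68; payment $406.33; balance $1,625.35
Month 9: opening $1,625.35; interest $8.12 → $1,633.47; payment $326.69; balance $1,306.78
Month 10: opening $1,306.78; interest $6.53 → $1,313.31; payment $317.00; balance $996.31
Month 11: opening $996.31; interest $4.98 → $1,001.29; payment $317.00; balance $684.29
Month 12: opening $684.29; interest $3.42 → $687.71; payment $317.00; balance $370.71
Month 13: opening $370.71; interest $1.85 → $372.56; payment $317.00; balance $55.56
Month 14: opening $55.56; interest $0.27 → $55.83; payment $55.83; balance $0.00
Total paid: $9,530.07

$9,530.07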